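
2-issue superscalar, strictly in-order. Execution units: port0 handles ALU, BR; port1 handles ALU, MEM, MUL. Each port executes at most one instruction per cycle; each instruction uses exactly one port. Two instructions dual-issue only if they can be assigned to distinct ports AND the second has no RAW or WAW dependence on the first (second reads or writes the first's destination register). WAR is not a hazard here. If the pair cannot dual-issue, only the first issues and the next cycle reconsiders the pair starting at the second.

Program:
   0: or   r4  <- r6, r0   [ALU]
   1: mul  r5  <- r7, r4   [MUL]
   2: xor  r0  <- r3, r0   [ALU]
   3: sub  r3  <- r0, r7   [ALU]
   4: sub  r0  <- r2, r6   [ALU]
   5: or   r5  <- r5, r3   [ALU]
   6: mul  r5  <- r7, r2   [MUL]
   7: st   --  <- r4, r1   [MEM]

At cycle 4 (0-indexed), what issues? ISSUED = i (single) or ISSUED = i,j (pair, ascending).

0. or @i0  | RAW r4
1. mul/xor @i1&i2  | dual
2. sub/sub @i3&i4  | dual
3. or @i5  | WAW r5
4. mul @i6  | no-port MUL/MEM
5. st @i7  | tail

ISSUED = 6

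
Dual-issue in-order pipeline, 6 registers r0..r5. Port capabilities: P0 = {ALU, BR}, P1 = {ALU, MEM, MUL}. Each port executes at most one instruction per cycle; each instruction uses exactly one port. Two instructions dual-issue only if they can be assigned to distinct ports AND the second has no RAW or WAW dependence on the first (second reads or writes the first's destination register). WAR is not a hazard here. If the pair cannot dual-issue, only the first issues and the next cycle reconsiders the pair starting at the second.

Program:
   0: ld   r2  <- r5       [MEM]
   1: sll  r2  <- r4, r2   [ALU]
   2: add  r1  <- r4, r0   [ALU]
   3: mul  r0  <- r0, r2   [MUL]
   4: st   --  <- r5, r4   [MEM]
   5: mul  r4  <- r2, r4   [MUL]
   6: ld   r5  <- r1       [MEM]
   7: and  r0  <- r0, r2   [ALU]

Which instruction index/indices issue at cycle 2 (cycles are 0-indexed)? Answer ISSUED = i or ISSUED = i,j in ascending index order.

c0: i0 ld.MEM  RAW+WAW r2
c1: i1+i2 sll.ALU+add.ALU  pair
c2: i3 mul.MUL  no-port MUL/MEM
c3: i4 st.MEM  no-port MEM/MUL
c4: i5 mul.MUL  no-port MUL/MEM
c5: i6+i7 ld.MEM+and.ALU  pair

ISSUED = 3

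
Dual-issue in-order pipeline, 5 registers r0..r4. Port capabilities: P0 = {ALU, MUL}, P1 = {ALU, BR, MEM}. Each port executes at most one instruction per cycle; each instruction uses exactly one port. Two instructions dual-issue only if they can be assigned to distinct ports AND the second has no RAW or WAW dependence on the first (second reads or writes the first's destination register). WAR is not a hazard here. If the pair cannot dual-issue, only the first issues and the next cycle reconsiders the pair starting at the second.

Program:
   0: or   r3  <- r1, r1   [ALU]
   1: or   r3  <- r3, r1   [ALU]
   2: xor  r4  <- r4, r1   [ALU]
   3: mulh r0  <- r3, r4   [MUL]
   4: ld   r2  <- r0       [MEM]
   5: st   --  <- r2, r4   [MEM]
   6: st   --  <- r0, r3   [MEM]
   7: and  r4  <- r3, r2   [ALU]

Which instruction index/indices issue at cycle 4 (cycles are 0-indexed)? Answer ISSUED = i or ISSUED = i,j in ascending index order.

ISSUED = 5

0. or @i0  | RAW+WAW r3
1. or+xor @i1+i2  | pair
2. mulh @i3  | RAW r0
3. ld @i4  | no-port MEM/MEM
4. st @i5  | no-port MEM/MEM
5. st+and @i6+i7  | pair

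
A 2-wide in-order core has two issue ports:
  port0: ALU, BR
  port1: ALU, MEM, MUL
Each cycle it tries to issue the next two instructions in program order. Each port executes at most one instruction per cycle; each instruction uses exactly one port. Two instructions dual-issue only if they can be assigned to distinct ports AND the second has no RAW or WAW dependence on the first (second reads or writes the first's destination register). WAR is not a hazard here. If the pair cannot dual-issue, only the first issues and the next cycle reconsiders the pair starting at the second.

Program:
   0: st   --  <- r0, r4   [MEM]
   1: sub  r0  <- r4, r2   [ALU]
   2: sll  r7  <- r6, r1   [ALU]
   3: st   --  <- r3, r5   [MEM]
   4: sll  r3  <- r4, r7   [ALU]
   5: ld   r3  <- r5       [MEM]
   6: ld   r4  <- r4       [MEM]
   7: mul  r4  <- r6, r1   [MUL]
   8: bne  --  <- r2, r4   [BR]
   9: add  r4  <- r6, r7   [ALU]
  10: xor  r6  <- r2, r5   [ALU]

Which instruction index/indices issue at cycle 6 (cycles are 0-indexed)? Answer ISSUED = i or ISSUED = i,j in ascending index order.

ISSUED = 8,9

c0: i0+i1 st+sub  pair
c1: i2+i3 sll+st  pair
c2: i4 sll  WAW r3
c3: i5 ld  no-port MEM/MEM
c4: i6 ld  no-port MEM/MUL
c5: i7 mul  RAW r4
c6: i8+i9 bne+add  pair
c7: i10 xor  tail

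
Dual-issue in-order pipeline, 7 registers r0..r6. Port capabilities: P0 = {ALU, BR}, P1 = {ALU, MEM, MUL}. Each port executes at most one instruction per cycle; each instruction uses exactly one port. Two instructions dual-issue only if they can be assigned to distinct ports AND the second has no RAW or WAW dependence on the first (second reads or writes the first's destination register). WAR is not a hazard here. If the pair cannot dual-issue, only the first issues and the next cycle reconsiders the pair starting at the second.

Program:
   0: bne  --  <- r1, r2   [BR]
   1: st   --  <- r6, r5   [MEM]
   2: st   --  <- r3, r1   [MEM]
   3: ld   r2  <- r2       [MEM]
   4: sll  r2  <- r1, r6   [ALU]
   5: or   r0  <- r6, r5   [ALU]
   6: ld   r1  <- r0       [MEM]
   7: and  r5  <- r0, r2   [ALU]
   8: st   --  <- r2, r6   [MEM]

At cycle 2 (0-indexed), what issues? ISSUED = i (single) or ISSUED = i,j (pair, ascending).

[0] i0/i1  bne st  -- pair
[1] i2  st  -- no-port MEM/MEM
[2] i3  ld  -- WAW r2
[3] i4/i5  sll or  -- pair
[4] i6/i7  ld and  -- pair
[5] i8  st  -- tail

ISSUED = 3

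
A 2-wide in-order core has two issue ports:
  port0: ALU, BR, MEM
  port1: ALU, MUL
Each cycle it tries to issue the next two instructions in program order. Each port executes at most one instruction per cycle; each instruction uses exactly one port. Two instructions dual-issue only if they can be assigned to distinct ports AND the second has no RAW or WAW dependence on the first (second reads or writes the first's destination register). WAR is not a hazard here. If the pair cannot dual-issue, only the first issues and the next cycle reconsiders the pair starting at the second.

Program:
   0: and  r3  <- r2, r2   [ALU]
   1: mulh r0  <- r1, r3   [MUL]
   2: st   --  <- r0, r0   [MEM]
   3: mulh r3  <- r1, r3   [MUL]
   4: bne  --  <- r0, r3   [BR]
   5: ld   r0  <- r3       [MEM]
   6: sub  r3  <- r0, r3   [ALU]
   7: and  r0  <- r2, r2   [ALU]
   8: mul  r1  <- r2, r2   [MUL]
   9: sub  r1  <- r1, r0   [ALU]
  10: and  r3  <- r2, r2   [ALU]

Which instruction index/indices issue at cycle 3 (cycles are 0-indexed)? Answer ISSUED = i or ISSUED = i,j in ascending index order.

ISSUED = 4

[0] i0  and.ALU  -- RAW r3
[1] i1  mulh.MUL  -- RAW r0
[2] i2/i3  st.MEM mulh.MUL  -- 2-wide
[3] i4  bne.BR  -- no-port BR/MEM
[4] i5  ld.MEM  -- RAW r0
[5] i6/i7  sub.ALU and.ALU  -- 2-wide
[6] i8  mul.MUL  -- RAW+WAW r1
[7] i9/i10  sub.ALU and.ALU  -- 2-wide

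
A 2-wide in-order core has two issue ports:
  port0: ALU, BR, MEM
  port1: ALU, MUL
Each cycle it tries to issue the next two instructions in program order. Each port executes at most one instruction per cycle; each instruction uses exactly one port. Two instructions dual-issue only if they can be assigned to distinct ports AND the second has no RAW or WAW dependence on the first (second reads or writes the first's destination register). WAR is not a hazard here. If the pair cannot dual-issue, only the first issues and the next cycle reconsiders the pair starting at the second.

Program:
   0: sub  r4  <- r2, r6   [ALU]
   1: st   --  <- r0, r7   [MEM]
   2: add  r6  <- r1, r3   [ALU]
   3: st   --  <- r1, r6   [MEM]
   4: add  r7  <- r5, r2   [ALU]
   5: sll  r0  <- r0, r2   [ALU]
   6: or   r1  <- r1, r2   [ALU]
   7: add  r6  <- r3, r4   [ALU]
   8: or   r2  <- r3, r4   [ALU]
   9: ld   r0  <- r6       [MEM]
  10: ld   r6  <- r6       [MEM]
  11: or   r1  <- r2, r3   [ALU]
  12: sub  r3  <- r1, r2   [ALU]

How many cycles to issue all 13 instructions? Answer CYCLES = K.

CYCLES = 8

t=0 i0,i1:sub.ALU/st.MEM ; dual
t=1 i2:add.ALU ; RAW r6
t=2 i3,i4:st.MEM/add.ALU ; dual
t=3 i5,i6:sll.ALU/or.ALU ; dual
t=4 i7,i8:add.ALU/or.ALU ; dual
t=5 i9:ld.MEM ; no-port MEM/MEM
t=6 i10,i11:ld.MEM/or.ALU ; dual
t=7 i12:sub.ALU ; tail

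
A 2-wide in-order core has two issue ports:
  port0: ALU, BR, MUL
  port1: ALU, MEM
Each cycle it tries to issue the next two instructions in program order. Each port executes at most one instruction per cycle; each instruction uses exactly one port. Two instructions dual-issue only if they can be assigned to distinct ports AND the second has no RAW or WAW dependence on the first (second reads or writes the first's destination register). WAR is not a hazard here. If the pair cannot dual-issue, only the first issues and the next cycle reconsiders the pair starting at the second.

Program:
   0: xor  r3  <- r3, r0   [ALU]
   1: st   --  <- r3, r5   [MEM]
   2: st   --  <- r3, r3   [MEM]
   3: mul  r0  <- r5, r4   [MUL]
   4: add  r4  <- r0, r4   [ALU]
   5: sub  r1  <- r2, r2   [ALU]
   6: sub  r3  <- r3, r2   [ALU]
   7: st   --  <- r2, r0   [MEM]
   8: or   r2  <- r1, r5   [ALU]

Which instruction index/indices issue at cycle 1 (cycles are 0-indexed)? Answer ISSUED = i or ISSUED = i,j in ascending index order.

#0 head=0: xor i0 RAW r3
#1 head=1: st i1 no-port MEM/MEM
#2 head=2: st+mul i2+i3 2-wide
#3 head=4: add+sub i4+i5 2-wide
#4 head=6: sub+st i6+i7 2-wide
#5 head=8: or i8 tail

ISSUED = 1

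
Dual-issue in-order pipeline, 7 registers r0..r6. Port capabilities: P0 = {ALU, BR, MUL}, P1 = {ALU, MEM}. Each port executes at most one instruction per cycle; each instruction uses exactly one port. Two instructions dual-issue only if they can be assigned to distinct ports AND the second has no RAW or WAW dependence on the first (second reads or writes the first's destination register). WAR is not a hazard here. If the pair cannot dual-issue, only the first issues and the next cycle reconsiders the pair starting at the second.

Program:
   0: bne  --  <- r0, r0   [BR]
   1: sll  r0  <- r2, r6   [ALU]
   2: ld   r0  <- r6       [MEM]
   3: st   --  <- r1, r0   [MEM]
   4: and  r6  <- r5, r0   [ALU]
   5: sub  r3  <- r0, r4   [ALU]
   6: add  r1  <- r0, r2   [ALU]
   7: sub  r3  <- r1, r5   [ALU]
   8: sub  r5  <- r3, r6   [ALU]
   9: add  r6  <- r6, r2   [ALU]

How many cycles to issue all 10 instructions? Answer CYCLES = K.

#0 head=0: bne;sll i0+i1 dual
#1 head=2: ld i2 no-port MEM/MEM
#2 head=3: st;and i3+i4 dual
#3 head=5: sub;add i5+i6 dual
#4 head=7: sub i7 RAW r3
#5 head=8: sub;add i8+i9 dual

CYCLES = 6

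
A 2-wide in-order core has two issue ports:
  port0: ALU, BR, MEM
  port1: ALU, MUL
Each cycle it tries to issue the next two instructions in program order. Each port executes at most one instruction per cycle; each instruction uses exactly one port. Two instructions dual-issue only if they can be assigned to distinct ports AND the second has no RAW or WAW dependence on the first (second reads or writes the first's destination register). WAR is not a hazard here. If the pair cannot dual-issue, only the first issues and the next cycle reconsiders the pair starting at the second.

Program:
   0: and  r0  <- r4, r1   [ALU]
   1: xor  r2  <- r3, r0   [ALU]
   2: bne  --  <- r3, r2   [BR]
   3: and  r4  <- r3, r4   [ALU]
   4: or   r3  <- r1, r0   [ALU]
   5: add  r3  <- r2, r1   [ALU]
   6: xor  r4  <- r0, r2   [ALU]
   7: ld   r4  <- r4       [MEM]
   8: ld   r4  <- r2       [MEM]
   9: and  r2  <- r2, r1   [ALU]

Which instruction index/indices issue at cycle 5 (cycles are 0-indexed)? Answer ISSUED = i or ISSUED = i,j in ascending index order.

  cy0 -> i0 (and) RAW r0
  cy1 -> i1 (xor) RAW r2
  cy2 -> i2,i3 (bne+and) pair
  cy3 -> i4 (or) WAW r3
  cy4 -> i5,i6 (add+xor) pair
  cy5 -> i7 (ld) no-port MEM/MEM
  cy6 -> i8,i9 (ld+and) pair

ISSUED = 7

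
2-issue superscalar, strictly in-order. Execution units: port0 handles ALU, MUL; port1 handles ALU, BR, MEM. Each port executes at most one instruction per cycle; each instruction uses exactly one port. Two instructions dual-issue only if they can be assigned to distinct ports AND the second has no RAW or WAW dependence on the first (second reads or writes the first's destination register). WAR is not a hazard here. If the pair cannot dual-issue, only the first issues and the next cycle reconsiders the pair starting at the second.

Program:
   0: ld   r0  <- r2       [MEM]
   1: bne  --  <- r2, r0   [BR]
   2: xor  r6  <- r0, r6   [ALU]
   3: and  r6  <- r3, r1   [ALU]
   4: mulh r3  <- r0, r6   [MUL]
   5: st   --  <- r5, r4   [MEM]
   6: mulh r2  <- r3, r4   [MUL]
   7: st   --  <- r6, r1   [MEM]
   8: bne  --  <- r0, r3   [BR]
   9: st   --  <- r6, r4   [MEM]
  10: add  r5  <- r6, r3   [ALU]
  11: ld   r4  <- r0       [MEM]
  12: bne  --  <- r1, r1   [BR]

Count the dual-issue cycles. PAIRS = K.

PAIRS = 4

t=0 i0:ld ; no-port MEM/BR
t=1 i1+i2:bne/xor ; pair
t=2 i3:and ; RAW r6
t=3 i4+i5:mulh/st ; pair
t=4 i6+i7:mulh/st ; pair
t=5 i8:bne ; no-port BR/MEM
t=6 i9+i10:st/add ; pair
t=7 i11:ld ; no-port MEM/BR
t=8 i12:bne ; tail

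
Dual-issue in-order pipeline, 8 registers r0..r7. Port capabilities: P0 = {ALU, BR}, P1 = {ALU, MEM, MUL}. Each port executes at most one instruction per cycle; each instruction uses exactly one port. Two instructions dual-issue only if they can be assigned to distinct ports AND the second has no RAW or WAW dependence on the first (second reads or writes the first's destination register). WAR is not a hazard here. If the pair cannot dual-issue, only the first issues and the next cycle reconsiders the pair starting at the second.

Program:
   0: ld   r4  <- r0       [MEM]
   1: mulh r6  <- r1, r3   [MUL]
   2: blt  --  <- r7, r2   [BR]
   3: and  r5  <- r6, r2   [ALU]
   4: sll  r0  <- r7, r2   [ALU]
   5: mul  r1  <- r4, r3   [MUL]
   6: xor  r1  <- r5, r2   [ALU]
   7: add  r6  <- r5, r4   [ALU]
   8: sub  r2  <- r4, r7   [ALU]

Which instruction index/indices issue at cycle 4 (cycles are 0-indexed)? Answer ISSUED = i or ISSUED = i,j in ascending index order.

0. ld @i0  | no-port MEM/MUL
1. mulh blt @i1,i2  | pair
2. and sll @i3,i4  | pair
3. mul @i5  | WAW r1
4. xor add @i6,i7  | pair
5. sub @i8  | tail

ISSUED = 6,7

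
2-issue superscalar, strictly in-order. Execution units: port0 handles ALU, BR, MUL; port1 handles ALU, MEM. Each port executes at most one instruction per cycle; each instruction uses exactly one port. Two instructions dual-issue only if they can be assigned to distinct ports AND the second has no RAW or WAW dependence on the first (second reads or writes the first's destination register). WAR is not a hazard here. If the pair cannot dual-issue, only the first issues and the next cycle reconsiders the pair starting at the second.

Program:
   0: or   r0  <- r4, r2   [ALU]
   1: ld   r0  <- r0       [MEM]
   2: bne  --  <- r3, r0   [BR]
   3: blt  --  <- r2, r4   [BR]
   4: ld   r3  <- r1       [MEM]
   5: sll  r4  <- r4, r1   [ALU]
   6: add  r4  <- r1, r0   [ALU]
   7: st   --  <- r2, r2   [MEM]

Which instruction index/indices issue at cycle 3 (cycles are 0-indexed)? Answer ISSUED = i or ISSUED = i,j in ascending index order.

[0] i0  or.ALU  -- RAW+WAW r0
[1] i1  ld.MEM  -- RAW r0
[2] i2  bne.BR  -- no-port BR/BR
[3] i3&i4  blt.BR ld.MEM  -- dual
[4] i5  sll.ALU  -- WAW r4
[5] i6&i7  add.ALU st.MEM  -- dual

ISSUED = 3,4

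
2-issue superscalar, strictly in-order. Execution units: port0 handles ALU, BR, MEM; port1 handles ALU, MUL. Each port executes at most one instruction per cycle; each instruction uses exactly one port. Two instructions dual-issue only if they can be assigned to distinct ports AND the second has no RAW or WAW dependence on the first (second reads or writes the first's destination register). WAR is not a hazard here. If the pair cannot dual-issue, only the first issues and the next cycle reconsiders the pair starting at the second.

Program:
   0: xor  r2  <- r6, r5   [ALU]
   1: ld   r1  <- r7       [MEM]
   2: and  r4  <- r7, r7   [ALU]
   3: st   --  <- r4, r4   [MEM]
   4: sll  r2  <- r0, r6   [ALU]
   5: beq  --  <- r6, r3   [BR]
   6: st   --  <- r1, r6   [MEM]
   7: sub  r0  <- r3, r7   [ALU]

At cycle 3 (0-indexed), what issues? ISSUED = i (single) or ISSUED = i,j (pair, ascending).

#0 head=0: xor.ALU+ld.MEM i0&i1 dual
#1 head=2: and.ALU i2 RAW r4
#2 head=3: st.MEM+sll.ALU i3&i4 dual
#3 head=5: beq.BR i5 no-port BR/MEM
#4 head=6: st.MEM+sub.ALU i6&i7 dual

ISSUED = 5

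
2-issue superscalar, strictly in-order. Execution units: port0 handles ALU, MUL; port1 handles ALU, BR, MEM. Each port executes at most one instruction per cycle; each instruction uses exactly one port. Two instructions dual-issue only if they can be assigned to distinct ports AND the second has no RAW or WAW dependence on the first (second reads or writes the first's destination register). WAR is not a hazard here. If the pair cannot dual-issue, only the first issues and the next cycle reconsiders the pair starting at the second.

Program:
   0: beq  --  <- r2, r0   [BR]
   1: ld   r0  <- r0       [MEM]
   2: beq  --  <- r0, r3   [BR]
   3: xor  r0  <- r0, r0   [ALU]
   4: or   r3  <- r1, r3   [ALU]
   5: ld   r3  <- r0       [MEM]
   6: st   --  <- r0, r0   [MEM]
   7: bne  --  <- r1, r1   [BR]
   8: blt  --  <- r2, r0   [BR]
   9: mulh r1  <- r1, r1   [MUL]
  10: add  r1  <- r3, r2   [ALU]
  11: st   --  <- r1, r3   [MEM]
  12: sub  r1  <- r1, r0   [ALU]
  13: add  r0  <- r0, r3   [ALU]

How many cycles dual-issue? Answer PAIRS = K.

0. beq @i0  | no-port BR/MEM
1. ld @i1  | no-port MEM/BR
2. beq;xor @i2,i3  | dual
3. or @i4  | WAW r3
4. ld @i5  | no-port MEM/MEM
5. st @i6  | no-port MEM/BR
6. bne @i7  | no-port BR/BR
7. blt;mulh @i8,i9  | dual
8. add @i10  | RAW r1
9. st;sub @i11,i12  | dual
10. add @i13  | tail

PAIRS = 3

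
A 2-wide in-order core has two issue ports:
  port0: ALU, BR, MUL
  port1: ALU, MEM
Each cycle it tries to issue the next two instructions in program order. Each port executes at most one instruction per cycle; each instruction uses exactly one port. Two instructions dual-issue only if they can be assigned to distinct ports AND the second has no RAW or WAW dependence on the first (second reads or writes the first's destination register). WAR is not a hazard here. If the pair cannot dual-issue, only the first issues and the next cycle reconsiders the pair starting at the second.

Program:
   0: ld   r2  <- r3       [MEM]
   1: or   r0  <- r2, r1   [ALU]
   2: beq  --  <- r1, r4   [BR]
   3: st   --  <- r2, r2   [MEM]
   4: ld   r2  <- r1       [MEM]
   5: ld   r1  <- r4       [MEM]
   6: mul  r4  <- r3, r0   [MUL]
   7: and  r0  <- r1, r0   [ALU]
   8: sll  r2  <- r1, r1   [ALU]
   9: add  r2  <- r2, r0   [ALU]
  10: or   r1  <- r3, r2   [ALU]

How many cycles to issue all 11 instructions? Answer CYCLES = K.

CYCLES = 8

  cy0 -> i0 (ld) RAW r2
  cy1 -> i1/i2 (or+beq) 2-wide
  cy2 -> i3 (st) no-port MEM/MEM
  cy3 -> i4 (ld) no-port MEM/MEM
  cy4 -> i5/i6 (ld+mul) 2-wide
  cy5 -> i7/i8 (and+sll) 2-wide
  cy6 -> i9 (add) RAW r2
  cy7 -> i10 (or) tail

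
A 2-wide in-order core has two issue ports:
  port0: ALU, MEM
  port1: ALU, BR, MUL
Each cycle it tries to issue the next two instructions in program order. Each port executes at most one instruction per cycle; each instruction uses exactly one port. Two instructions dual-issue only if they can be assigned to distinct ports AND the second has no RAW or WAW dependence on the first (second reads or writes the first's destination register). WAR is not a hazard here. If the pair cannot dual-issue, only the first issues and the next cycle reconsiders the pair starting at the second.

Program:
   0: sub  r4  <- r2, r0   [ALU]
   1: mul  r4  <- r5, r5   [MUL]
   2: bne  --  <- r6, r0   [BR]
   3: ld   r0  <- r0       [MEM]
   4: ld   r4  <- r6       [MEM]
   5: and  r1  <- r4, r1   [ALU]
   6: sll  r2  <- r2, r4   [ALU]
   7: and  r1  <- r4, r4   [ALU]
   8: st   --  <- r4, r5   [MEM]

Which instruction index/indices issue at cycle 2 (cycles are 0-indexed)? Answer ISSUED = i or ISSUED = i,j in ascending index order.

ISSUED = 2,3

  cy0 -> i0 (sub.ALU) WAW r4
  cy1 -> i1 (mul.MUL) no-port MUL/BR
  cy2 -> i2,i3 (bne.BR+ld.MEM) dual
  cy3 -> i4 (ld.MEM) RAW r4
  cy4 -> i5,i6 (and.ALU+sll.ALU) dual
  cy5 -> i7,i8 (and.ALU+st.MEM) dual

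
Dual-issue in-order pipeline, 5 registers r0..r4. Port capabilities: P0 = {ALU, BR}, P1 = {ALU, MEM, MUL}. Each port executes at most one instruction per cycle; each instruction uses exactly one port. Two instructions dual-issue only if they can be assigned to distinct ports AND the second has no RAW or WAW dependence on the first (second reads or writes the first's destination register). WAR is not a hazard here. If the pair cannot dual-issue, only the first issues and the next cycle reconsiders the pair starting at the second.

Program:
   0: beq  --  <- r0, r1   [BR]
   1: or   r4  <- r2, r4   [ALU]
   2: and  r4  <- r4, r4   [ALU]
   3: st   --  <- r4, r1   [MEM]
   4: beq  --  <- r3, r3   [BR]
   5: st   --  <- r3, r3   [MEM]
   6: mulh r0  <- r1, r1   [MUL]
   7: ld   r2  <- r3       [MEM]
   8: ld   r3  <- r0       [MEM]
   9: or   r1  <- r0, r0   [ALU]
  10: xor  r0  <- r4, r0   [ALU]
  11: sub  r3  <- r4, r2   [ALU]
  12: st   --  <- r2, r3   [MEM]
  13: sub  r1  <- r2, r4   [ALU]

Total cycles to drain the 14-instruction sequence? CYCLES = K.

c0: i0&i1 beq;or  dual
c1: i2 and  RAW r4
c2: i3&i4 st;beq  dual
c3: i5 st  no-port MEM/MUL
c4: i6 mulh  no-port MUL/MEM
c5: i7 ld  no-port MEM/MEM
c6: i8&i9 ld;or  dual
c7: i10&i11 xor;sub  dual
c8: i12&i13 st;sub  dual

CYCLES = 9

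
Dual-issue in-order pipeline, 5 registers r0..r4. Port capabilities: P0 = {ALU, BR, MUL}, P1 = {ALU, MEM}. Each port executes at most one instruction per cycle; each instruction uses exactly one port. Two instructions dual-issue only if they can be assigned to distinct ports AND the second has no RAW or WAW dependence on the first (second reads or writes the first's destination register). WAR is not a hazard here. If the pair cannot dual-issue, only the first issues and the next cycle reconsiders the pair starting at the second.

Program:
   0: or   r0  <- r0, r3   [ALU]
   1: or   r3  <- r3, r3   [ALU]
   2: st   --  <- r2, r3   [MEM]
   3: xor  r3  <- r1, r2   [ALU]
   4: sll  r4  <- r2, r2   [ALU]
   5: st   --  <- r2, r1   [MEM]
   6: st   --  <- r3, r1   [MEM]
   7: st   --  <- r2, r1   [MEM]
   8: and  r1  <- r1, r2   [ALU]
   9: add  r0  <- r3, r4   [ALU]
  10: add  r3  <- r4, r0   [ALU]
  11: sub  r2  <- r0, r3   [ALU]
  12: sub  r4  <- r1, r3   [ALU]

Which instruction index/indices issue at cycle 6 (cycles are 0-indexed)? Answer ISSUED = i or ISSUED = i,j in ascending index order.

ISSUED = 10

  cy0 -> i0,i1 (or.ALU+or.ALU) 2-wide
  cy1 -> i2,i3 (st.MEM+xor.ALU) 2-wide
  cy2 -> i4,i5 (sll.ALU+st.MEM) 2-wide
  cy3 -> i6 (st.MEM) no-port MEM/MEM
  cy4 -> i7,i8 (st.MEM+and.ALU) 2-wide
  cy5 -> i9 (add.ALU) RAW r0
  cy6 -> i10 (add.ALU) RAW r3
  cy7 -> i11,i12 (sub.ALU+sub.ALU) 2-wide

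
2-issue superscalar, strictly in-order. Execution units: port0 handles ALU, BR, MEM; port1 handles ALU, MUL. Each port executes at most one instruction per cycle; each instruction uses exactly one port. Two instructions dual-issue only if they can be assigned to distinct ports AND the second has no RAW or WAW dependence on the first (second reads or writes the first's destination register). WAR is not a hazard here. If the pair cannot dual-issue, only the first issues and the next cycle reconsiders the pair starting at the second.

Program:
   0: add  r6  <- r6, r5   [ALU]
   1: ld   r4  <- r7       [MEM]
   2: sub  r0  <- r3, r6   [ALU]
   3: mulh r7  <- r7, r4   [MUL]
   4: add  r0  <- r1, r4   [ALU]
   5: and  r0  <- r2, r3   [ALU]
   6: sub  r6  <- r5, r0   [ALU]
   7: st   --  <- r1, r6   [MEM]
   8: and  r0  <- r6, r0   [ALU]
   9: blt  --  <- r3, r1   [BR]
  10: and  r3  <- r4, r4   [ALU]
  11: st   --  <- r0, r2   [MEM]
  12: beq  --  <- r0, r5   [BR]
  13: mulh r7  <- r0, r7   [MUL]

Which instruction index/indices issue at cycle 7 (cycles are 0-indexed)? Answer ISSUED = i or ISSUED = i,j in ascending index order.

c0: i0,i1 add.ALU/ld.MEM  2-wide
c1: i2,i3 sub.ALU/mulh.MUL  2-wide
c2: i4 add.ALU  WAW r0
c3: i5 and.ALU  RAW r0
c4: i6 sub.ALU  RAW r6
c5: i7,i8 st.MEM/and.ALU  2-wide
c6: i9,i10 blt.BR/and.ALU  2-wide
c7: i11 st.MEM  no-port MEM/BR
c8: i12,i13 beq.BR/mulh.MUL  2-wide

ISSUED = 11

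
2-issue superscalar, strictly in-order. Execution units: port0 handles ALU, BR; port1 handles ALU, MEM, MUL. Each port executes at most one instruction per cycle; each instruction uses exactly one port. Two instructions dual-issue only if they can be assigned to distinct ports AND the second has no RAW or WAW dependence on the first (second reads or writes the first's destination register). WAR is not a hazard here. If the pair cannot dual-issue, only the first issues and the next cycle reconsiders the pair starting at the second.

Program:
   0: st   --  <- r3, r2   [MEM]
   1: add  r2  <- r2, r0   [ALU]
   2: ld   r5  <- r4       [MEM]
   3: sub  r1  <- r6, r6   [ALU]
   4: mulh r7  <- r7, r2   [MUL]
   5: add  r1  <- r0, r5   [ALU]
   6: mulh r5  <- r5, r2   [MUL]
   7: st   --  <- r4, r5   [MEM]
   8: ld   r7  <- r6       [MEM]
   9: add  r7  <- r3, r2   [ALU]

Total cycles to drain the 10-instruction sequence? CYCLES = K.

CYCLES = 7

t=0 i0+i1:st/add ; dual
t=1 i2+i3:ld/sub ; dual
t=2 i4+i5:mulh/add ; dual
t=3 i6:mulh ; no-port MUL/MEM
t=4 i7:st ; no-port MEM/MEM
t=5 i8:ld ; WAW r7
t=6 i9:add ; tail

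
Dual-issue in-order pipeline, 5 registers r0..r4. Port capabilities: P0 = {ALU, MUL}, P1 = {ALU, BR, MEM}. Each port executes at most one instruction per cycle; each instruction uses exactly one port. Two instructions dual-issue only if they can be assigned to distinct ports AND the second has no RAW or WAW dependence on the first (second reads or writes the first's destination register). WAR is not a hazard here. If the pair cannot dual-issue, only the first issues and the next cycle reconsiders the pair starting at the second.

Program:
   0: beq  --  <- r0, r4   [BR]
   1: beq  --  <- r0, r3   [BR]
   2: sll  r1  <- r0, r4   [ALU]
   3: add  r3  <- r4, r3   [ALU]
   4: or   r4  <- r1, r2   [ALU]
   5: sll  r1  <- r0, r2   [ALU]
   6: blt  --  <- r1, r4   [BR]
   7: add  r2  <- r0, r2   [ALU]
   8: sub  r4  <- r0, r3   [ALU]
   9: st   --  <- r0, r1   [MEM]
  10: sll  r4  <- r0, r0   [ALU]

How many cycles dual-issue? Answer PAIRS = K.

  cy0 -> i0 (beq) no-port BR/BR
  cy1 -> i1&i2 (beq/sll) dual
  cy2 -> i3&i4 (add/or) dual
  cy3 -> i5 (sll) RAW r1
  cy4 -> i6&i7 (blt/add) dual
  cy5 -> i8&i9 (sub/st) dual
  cy6 -> i10 (sll) tail

PAIRS = 4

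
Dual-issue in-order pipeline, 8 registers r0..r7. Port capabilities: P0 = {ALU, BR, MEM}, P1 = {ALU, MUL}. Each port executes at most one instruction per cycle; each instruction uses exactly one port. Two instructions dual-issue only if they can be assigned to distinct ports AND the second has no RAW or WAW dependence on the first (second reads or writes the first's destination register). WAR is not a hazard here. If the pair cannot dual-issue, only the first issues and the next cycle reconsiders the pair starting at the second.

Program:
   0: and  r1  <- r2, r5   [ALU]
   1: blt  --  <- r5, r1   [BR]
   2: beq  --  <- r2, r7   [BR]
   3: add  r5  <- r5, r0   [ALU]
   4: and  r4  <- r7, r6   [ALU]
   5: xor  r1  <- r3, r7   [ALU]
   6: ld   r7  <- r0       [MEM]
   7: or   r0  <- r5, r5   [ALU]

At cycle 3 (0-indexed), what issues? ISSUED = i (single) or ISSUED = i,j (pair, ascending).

ISSUED = 4,5

#0 head=0: and i0 RAW r1
#1 head=1: blt i1 no-port BR/BR
#2 head=2: beq+add i2&i3 pair
#3 head=4: and+xor i4&i5 pair
#4 head=6: ld+or i6&i7 pair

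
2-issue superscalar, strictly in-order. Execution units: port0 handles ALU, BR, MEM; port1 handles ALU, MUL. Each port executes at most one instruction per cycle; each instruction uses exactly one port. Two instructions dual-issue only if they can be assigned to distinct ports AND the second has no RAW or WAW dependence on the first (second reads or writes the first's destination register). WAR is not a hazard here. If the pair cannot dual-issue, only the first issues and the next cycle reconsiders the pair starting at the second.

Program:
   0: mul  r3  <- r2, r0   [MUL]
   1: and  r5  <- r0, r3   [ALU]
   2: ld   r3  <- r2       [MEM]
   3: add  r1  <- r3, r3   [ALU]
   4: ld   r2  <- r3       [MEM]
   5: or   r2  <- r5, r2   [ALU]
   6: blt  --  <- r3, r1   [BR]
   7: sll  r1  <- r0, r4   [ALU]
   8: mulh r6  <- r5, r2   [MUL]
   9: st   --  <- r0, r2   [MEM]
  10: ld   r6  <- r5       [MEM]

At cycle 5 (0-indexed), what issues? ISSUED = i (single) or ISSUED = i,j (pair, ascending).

t=0 i0:mul ; RAW r3
t=1 i1&i2:and;ld ; pair
t=2 i3&i4:add;ld ; pair
t=3 i5&i6:or;blt ; pair
t=4 i7&i8:sll;mulh ; pair
t=5 i9:st ; no-port MEM/MEM
t=6 i10:ld ; tail

ISSUED = 9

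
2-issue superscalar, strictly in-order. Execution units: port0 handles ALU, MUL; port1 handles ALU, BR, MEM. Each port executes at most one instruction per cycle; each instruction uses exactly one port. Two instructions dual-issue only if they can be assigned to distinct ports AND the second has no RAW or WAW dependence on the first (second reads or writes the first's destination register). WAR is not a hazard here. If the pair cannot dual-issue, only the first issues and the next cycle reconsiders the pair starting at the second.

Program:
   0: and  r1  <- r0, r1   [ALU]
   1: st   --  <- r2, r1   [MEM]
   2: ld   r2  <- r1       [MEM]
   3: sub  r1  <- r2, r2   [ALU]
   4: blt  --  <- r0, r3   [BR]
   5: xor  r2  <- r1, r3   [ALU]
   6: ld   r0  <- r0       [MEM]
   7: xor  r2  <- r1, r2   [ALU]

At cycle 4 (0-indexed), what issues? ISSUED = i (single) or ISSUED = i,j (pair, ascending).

c0: i0 and  RAW r1
c1: i1 st  no-port MEM/MEM
c2: i2 ld  RAW r2
c3: i3&i4 sub;blt  2-wide
c4: i5&i6 xor;ld  2-wide
c5: i7 xor  tail

ISSUED = 5,6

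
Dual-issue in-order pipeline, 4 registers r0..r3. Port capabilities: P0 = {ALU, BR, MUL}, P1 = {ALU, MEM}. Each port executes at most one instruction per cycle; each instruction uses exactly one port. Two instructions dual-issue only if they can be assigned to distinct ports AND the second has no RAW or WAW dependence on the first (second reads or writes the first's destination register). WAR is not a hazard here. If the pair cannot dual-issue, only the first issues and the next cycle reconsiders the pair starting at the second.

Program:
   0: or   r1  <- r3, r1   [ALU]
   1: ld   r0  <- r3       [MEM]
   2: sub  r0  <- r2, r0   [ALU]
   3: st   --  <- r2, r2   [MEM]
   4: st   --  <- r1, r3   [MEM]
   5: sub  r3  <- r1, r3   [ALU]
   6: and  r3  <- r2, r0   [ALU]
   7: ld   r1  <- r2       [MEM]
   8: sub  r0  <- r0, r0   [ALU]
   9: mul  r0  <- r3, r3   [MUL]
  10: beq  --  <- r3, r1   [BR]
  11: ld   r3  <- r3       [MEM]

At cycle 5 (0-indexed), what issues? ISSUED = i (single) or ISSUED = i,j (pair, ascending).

[0] i0,i1  or ld  -- dual
[1] i2,i3  sub st  -- dual
[2] i4,i5  st sub  -- dual
[3] i6,i7  and ld  -- dual
[4] i8  sub  -- WAW r0
[5] i9  mul  -- no-port MUL/BR
[6] i10,i11  beq ld  -- dual

ISSUED = 9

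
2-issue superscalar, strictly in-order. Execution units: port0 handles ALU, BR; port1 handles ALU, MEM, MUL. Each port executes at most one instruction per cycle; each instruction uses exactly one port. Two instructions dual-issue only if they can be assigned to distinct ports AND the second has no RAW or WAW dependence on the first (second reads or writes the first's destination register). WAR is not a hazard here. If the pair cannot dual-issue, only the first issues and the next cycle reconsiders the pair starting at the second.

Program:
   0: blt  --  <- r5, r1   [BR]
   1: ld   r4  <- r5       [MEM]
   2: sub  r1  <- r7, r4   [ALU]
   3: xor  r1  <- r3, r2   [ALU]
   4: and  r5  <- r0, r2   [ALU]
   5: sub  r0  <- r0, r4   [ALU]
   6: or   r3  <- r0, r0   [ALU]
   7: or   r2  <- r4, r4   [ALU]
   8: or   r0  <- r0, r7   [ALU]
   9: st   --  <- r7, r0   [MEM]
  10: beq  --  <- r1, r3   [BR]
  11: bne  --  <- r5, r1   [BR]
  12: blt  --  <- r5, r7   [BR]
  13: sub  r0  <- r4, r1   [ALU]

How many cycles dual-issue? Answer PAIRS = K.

t=0 i0+i1:blt.BR;ld.MEM ; 2-wide
t=1 i2:sub.ALU ; WAW r1
t=2 i3+i4:xor.ALU;and.ALU ; 2-wide
t=3 i5:sub.ALU ; RAW r0
t=4 i6+i7:or.ALU;or.ALU ; 2-wide
t=5 i8:or.ALU ; RAW r0
t=6 i9+i10:st.MEM;beq.BR ; 2-wide
t=7 i11:bne.BR ; no-port BR/BR
t=8 i12+i13:blt.BR;sub.ALU ; 2-wide

PAIRS = 5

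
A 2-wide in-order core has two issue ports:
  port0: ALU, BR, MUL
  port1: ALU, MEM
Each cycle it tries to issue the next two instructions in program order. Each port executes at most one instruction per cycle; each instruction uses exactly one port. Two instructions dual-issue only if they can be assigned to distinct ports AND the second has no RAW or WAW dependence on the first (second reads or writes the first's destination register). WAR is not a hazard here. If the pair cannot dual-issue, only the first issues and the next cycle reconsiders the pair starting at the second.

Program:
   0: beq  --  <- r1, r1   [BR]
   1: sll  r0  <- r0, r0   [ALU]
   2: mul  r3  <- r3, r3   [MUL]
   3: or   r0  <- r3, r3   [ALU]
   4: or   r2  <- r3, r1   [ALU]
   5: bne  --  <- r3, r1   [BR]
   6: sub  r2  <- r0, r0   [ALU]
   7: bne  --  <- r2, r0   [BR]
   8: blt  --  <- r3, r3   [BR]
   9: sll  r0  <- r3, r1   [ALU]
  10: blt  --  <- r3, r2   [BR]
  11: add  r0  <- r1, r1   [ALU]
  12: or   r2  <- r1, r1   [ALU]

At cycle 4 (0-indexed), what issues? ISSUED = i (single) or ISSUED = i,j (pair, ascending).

ISSUED = 7

0. beq.BR+sll.ALU @i0,i1  | pair
1. mul.MUL @i2  | RAW r3
2. or.ALU+or.ALU @i3,i4  | pair
3. bne.BR+sub.ALU @i5,i6  | pair
4. bne.BR @i7  | no-port BR/BR
5. blt.BR+sll.ALU @i8,i9  | pair
6. blt.BR+add.ALU @i10,i11  | pair
7. or.ALU @i12  | tail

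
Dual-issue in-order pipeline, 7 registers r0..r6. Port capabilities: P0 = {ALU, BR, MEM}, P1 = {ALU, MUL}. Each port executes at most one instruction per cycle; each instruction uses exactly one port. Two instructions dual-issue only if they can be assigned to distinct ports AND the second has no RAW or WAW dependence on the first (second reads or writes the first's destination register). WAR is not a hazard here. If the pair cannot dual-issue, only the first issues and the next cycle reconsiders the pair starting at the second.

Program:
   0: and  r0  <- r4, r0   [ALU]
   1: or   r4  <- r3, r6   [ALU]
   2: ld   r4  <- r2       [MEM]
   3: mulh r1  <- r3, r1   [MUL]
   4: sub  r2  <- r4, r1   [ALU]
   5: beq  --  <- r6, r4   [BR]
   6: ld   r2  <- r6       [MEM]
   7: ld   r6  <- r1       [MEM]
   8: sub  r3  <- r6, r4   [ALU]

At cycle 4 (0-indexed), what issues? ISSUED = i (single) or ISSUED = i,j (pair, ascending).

  cy0 -> i0,i1 (and+or) dual
  cy1 -> i2,i3 (ld+mulh) dual
  cy2 -> i4,i5 (sub+beq) dual
  cy3 -> i6 (ld) no-port MEM/MEM
  cy4 -> i7 (ld) RAW r6
  cy5 -> i8 (sub) tail

ISSUED = 7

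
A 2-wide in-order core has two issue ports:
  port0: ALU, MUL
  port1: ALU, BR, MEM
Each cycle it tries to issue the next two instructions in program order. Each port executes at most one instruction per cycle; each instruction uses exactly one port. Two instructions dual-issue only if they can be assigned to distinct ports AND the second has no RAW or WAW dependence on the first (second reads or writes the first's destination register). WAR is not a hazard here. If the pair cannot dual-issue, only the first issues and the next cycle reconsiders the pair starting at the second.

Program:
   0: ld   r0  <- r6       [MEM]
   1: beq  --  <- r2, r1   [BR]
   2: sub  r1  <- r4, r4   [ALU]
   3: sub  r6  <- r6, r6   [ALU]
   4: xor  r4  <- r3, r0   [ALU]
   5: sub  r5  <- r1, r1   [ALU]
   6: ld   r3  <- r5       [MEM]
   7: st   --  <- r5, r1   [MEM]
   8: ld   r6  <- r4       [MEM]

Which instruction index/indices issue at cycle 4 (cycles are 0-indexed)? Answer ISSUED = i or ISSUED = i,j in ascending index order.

ISSUED = 6

  cy0 -> i0 (ld) no-port MEM/BR
  cy1 -> i1/i2 (beq;sub) dual
  cy2 -> i3/i4 (sub;xor) dual
  cy3 -> i5 (sub) RAW r5
  cy4 -> i6 (ld) no-port MEM/MEM
  cy5 -> i7 (st) no-port MEM/MEM
  cy6 -> i8 (ld) tail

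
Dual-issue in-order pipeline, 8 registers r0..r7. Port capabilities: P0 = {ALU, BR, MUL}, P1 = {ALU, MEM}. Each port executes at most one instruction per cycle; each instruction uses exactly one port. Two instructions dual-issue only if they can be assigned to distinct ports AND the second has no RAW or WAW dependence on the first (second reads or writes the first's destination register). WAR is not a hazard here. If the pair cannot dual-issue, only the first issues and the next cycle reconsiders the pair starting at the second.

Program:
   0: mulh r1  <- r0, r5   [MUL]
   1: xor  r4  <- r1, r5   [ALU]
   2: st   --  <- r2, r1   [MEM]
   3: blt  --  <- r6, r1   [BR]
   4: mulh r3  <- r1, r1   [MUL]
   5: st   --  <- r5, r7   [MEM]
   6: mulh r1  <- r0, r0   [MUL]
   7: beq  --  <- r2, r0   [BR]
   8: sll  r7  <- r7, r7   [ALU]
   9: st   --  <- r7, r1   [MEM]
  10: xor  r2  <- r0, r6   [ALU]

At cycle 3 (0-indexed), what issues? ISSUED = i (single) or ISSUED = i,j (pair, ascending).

ISSUED = 4,5

t=0 i0:mulh ; RAW r1
t=1 i1&i2:xor st ; dual
t=2 i3:blt ; no-port BR/MUL
t=3 i4&i5:mulh st ; dual
t=4 i6:mulh ; no-port MUL/BR
t=5 i7&i8:beq sll ; dual
t=6 i9&i10:st xor ; dual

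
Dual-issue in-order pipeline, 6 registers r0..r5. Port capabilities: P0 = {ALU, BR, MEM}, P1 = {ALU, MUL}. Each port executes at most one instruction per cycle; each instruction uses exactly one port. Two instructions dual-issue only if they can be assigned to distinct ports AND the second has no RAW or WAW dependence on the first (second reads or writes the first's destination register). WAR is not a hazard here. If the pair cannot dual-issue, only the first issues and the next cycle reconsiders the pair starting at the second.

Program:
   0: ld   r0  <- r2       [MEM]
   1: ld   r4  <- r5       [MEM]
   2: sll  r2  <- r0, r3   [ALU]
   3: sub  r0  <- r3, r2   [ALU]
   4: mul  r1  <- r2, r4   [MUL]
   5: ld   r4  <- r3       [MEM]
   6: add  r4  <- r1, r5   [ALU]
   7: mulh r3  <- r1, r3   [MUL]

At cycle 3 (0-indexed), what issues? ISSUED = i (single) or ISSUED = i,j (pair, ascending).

ISSUED = 5

c0: i0 ld.MEM  no-port MEM/MEM
c1: i1&i2 ld.MEM+sll.ALU  pair
c2: i3&i4 sub.ALU+mul.MUL  pair
c3: i5 ld.MEM  WAW r4
c4: i6&i7 add.ALU+mulh.MUL  pair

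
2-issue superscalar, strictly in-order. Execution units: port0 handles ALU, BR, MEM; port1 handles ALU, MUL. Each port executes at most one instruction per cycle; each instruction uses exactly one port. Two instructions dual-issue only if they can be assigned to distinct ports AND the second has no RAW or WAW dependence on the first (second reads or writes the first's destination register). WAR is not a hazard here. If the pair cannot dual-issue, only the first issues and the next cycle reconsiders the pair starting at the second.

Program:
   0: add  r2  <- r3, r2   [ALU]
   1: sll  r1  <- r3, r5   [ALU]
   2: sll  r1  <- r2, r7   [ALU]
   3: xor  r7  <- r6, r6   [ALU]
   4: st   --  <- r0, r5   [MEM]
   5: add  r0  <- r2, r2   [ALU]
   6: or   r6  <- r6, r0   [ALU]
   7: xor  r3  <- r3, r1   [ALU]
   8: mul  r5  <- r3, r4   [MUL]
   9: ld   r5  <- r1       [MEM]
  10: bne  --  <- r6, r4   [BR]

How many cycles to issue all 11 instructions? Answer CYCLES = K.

CYCLES = 7

#0 head=0: add.ALU+sll.ALU i0,i1 2-wide
#1 head=2: sll.ALU+xor.ALU i2,i3 2-wide
#2 head=4: st.MEM+add.ALU i4,i5 2-wide
#3 head=6: or.ALU+xor.ALU i6,i7 2-wide
#4 head=8: mul.MUL i8 WAW r5
#5 head=9: ld.MEM i9 no-port MEM/BR
#6 head=10: bne.BR i10 tail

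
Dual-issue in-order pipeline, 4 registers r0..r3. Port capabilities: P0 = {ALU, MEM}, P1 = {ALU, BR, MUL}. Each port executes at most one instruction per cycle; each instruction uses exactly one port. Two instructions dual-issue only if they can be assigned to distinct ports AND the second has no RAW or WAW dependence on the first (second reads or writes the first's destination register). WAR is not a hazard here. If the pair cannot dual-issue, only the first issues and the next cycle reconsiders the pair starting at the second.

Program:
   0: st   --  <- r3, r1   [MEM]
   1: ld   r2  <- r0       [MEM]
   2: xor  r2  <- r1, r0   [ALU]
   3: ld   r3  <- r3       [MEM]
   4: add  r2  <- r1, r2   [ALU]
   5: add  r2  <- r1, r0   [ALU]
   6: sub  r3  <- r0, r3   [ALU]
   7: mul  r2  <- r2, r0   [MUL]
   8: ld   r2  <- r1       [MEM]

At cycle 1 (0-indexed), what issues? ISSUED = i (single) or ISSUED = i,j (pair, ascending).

ISSUED = 1

#0 head=0: st.MEM i0 no-port MEM/MEM
#1 head=1: ld.MEM i1 WAW r2
#2 head=2: xor.ALU;ld.MEM i2+i3 pair
#3 head=4: add.ALU i4 WAW r2
#4 head=5: add.ALU;sub.ALU i5+i6 pair
#5 head=7: mul.MUL i7 WAW r2
#6 head=8: ld.MEM i8 tail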